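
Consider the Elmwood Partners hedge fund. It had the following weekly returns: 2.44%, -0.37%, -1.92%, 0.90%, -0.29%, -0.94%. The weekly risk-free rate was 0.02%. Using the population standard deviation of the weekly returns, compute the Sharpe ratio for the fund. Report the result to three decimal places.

-0.036

r̄ = (2.44 − 0.37 − 1.92 + 0.9 − 0.29 − 0.94) / 6 = -0.180 / 6 = -0.0300%
Σ(r − r̄)² = (2.44 − (-0.0300))² + (-0.37 − (-0.0300))² + … = 11.5492
σ = √[11.5492 / 6] = 1.3874%
Sharpe = (r̄ − rf) / σ = (-0.0300 − 0.02) / 1.3874 = -0.0500 / 1.3874 = -0.0360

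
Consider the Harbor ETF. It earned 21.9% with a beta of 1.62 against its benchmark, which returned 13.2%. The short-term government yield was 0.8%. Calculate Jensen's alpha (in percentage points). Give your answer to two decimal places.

1.01

CAPM expected return = Rf + β(Rm − Rf) = 0.8% + 1.62 × (13.2% − 0.8%) = 0.8 + 1.62 × 12.40 = 20.8880%
Jensen's α = Rp − E[R] = 21.9% − 20.8880% = 1.0120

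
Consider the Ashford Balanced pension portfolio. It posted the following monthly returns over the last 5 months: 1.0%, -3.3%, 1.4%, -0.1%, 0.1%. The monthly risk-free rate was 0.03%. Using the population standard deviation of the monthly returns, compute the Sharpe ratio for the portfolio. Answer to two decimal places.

r̄ = (1 − 3.3 + 1.4 − 0.1 + 0.1) / 5 = -0.90 / 5 = -0.1800%
Population std dev = √[13.7080 / 5] = 1.6558%
Sharpe = (r̄ − rf) / σ = (-0.1800 − 0.03) / 1.6558 = -0.2100 / 1.6558 = -0.1268

-0.13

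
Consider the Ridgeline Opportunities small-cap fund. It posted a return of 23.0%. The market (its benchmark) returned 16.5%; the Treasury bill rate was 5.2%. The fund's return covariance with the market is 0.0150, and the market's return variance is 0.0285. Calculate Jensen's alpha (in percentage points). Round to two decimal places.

β = Cov / Var = 0.0150 / 0.0285 = 0.5263
E[R] = Rf + β(Rm − Rf) = 5.2% + 0.5263 × (16.5% − 5.2%) = 11.1472%
α = Rp − E[R] = 23.0% − 11.1472% = 11.8528

11.85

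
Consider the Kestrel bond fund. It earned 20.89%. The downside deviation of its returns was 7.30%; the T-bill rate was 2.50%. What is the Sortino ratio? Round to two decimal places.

2.52

Sortino = (Rp − Rf) / σd = (20.89% − 2.50%) / 7.30% = 18.39% / 7.30% = 2.5192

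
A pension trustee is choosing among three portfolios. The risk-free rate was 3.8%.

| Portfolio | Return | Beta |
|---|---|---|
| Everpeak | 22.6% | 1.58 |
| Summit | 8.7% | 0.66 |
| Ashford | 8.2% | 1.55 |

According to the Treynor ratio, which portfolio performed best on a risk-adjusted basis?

Everpeak

Everpeak: Treynor = (22.6% − 3.8%) / 1.58 = 11.899
Summit: Treynor = (8.7% − 3.8%) / 0.66 = 7.424
Ashford: Treynor = (8.2% − 3.8%) / 1.55 = 2.839
Highest: Everpeak (11.899).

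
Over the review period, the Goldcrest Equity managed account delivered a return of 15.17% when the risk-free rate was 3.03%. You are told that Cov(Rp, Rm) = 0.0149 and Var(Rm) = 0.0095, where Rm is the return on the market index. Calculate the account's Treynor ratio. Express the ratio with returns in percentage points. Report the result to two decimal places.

7.74

β = Cov / Var = 0.0149 / 0.0095 = 1.5684
Treynor = (Rp − Rf) / β = (15.17% − 3.03%) / 1.5684 = 12.14 / 1.5684 = 7.7404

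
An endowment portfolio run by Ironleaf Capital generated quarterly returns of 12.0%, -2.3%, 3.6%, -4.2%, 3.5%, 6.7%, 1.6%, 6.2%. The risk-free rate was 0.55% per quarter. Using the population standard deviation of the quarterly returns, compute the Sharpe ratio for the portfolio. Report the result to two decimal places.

r̄ = (12 − 2.3 + 3.6 − 4.2 + 3.5 + 6.7 + 1.6 + 6.2) / 8 = 3.3875%
Σ(r − r̄)² = 186.2288; population σ = √(186.2288/8) = 4.8248%
Sharpe = (r̄ − rf) / σ = (3.3875 − 0.55) / 4.8248 = 2.8375 / 4.8248 = 0.5881

0.59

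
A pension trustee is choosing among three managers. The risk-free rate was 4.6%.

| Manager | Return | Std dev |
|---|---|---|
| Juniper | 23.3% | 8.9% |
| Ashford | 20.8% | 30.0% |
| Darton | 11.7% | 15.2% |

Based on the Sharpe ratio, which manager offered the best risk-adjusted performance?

Juniper: Sharpe ratio = (23.3% − 4.6%) / 8.9% = 2.101
Ashford: Sharpe ratio = (20.8% − 4.6%) / 30.0% = 0.540
Darton: Sharpe ratio = (11.7% − 4.6%) / 15.2% = 0.467
Highest: Juniper (2.101).

Juniper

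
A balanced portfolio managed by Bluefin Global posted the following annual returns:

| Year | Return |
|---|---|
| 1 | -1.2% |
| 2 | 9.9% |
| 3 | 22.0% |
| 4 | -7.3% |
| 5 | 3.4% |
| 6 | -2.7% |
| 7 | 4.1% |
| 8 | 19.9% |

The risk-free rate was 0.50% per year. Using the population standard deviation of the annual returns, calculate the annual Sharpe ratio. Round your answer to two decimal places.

μ = (-1.2 + 9.9 + 22 − 7.3 + 3.4 − 2.7 + 4.1 + 19.9) / 8 = 6.0125%
Population std dev = √[779.2088 / 8] = 9.8692%
Sharpe = (μ − rf) / σ = (6.0125 − 0.5) / 9.8692 = 5.5125 / 9.8692 = 0.5586

0.56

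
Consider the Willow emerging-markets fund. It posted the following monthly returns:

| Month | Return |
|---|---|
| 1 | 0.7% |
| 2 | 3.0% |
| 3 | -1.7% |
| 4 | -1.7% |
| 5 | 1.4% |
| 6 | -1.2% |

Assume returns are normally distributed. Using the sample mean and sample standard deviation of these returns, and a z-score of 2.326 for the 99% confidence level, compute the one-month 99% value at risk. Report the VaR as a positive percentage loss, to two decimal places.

4.41

μ = (0.7 + 3 − 1.7 − 1.7 + 1.4 − 1.2) / 6 = 0.0833%
Σ(r − μ)² = 18.6283; sample σ = √(18.6283/5) = 1.9302%
VaR = −(μ − z·σ) = −(0.0833 − 2.326 × 1.9302) = −(-4.4063) = 4.4063%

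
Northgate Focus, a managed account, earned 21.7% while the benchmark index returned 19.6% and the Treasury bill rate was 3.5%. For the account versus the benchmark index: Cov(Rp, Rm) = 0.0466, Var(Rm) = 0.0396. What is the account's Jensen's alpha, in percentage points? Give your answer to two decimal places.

β = Cov / Var = 0.0466 / 0.0396 = 1.1768
E[R] = Rf + β(Rm − Rf) = 3.5% + 1.1768 × (19.6% − 3.5%) = 22.4465%
α = Rp − E[R] = 21.7% − 22.4465% = -0.7465

-0.75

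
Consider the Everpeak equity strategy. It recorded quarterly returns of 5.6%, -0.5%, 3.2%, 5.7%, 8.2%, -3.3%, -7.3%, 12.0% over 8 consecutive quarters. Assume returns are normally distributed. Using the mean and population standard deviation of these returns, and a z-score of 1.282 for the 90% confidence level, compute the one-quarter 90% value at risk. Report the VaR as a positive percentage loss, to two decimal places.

4.64

Mean return r̄ = 23.60 / 8 = 2.9500%
Σ(r − r̄)² = (5.6 − 2.9500)² + (-0.5 − 2.9500)² + (3.2 − 2.9500)² + … = 280.1400
population σ = √(280.1400 / 8) = √35.0175 = 5.9176%
VaR = −(r̄ − z·σ) = −(2.9500 − 1.282 × 5.9176) = −(-4.6364) = 4.6364%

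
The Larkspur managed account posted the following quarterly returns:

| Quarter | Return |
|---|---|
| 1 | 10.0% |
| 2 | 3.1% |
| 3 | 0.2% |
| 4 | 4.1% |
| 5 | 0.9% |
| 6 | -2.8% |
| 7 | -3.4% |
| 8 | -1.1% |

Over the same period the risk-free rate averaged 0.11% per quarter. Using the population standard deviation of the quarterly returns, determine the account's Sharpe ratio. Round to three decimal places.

r̄ = (10 + 3.1 + 0.2 + 4.1 + 0.9 − 2.8 − 3.4 − 1.1) / 8 = 11.00 / 8 = 1.3750%
Population std dev = √[132.7550 / 8] = 4.0736%
Sharpe = (r̄ − rf) / σ = (1.3750 − 0.11) / 4.0736 = 1.2650 / 4.0736 = 0.3105

0.311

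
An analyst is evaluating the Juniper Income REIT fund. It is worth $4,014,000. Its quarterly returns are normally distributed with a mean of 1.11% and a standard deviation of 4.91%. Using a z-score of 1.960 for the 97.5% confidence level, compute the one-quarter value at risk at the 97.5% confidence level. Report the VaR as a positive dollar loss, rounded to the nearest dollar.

Return at the 97.5% tail: μ − z·σ = 1.11% − 1.960 × 4.91% = 1.11 − 9.6236 = -8.5136%
VaR = −(-8.5136%) × $4,014,000 = 8.5136% × $4,014,000 = $341,736

$341,736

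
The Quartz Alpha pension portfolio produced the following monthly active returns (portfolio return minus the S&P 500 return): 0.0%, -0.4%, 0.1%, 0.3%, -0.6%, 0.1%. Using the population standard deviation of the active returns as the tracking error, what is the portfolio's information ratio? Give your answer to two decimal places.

-0.27

μ = (0 − 0.4 + 0.1 + 0.3 − 0.6 + 0.1) / 6 = -0.50 / 6 = -0.0833%
Σ(r − μ)² = 0.5883; population σ = √(0.5883/6) = 0.3131%
IR = μ / tracking error = -0.0833 / 0.3131 = -0.2660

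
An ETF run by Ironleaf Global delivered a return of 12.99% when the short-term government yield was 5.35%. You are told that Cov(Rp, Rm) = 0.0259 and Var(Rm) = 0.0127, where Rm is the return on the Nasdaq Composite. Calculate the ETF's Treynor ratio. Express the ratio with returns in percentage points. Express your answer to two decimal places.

3.75

β = Cov / Var = 0.0259 / 0.0127 = 2.0394
Treynor = (Rp − Rf) / β = (12.99% − 5.35%) / 2.0394 = 7.64 / 2.0394 = 3.7462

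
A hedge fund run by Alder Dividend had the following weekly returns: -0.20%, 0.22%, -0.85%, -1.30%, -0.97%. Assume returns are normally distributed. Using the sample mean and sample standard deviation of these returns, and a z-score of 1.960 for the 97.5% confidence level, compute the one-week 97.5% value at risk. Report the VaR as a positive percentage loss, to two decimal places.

1.83

r̄ = (-0.2 + 0.22 − 0.85 − 1.3 − 0.97) / 5 = -0.6200%
Sample σ = √[Σ(r − r̄)² / 4] = √[1.5198 / 4] = √0.3800 = 0.6164%
VaR = −(r̄ − z·σ) = −(-0.6200 − 1.960 × 0.6164) = −(-1.8281) = 1.8281%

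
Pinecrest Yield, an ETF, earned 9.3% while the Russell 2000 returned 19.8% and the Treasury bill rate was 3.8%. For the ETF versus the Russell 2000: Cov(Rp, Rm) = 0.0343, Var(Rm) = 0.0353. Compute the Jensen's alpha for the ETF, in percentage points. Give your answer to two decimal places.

-10.05

β = Cov / Var = 0.0343 / 0.0353 = 0.9717
E[R] = Rf + β(Rm − Rf) = 3.8% + 0.9717 × (19.8% − 3.8%) = 19.3472%
α = Rp − E[R] = 9.3% − 19.3472% = -10.0472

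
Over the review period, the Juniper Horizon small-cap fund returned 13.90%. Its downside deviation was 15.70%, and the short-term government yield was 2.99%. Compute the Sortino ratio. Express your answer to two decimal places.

Sortino = (Rp − Rf) / σd = (13.90% − 2.99%) / 15.70% = 10.91% / 15.70% = 0.6949

0.69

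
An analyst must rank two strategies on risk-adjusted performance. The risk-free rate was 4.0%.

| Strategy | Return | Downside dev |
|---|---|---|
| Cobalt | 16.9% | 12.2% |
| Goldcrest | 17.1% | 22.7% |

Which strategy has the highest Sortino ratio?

Cobalt: Sortino ratio = (16.9% − 4.0%) / 12.2% = 1.057
Goldcrest: Sortino ratio = (17.1% − 4.0%) / 22.7% = 0.577
Highest: Cobalt (1.057).

Cobalt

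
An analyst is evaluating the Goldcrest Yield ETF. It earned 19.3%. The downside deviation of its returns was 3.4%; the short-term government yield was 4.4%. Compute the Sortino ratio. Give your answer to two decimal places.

4.38

Sortino = (Rp − Rf) / σd = (19.3% − 4.4%) / 3.4% = 14.90% / 3.4% = 4.3824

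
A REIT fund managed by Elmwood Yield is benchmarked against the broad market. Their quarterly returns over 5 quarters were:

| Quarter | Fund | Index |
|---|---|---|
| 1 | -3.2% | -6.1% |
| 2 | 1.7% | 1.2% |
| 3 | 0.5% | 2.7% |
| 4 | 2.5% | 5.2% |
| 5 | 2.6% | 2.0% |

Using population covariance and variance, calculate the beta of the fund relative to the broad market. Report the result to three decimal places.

r̄p = 0.8200%,  r̄m = 1.0000%
Cov = Σ(rp − r̄p)(rm − r̄m) / 5 = 7.4020
Var(rm) = Σ(rm − r̄m)² / 5 = 14.3960
β = Cov / Var = 7.4020 / 14.3960 = 0.5142

0.514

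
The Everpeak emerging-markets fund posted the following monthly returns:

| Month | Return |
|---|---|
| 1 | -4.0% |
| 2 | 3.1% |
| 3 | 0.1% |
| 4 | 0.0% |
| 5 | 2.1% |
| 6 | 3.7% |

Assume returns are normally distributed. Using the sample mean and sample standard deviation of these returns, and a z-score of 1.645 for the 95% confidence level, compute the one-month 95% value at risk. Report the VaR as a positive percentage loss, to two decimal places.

3.79

r̄ = (-4 + 3.1 + 0.1 + 0 + 2.1 + 3.7) / 6 = 0.8333%
Sample std dev = √[39.5533 / 5] = 2.8126%
VaR = −(r̄ − z·σ) = −(0.8333 − 1.645 × 2.8126) = −(-3.7934) = 3.7934%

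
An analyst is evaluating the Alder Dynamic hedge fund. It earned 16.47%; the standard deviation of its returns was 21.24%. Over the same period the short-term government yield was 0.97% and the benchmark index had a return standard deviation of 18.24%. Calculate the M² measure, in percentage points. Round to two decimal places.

14.28

Sharpe = (Rp − Rf) / σp = (16.47% − 0.97%) / 21.24% = 0.7298
M² = Rf + Sharpe × σm = 0.97% + 0.7298 × 18.24% = 14.2816%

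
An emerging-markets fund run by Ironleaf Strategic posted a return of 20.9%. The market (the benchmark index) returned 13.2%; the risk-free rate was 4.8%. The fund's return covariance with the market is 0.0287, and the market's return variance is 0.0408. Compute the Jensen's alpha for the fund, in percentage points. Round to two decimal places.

10.19

β = Cov / Var = 0.0287 / 0.0408 = 0.7034
E[R] = Rf + β(Rm − Rf) = 4.8% + 0.7034 × (13.2% − 4.8%) = 10.7086%
α = Rp − E[R] = 20.9% − 10.7086% = 10.1914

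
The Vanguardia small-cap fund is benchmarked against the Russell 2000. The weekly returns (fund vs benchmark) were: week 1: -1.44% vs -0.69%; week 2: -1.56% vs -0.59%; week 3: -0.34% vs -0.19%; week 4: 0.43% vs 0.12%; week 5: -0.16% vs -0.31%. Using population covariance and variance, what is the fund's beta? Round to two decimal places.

r̄p = -0.6140%,  r̄m = -0.3320%
Cov = Σ(rp − r̄p)(rm − r̄m) / 5 = 0.2121
Var(rm) = Σ(rm − r̄m)² / 5 = 0.0839
β = Cov / Var = 0.2121 / 0.0839 = 2.5280

2.53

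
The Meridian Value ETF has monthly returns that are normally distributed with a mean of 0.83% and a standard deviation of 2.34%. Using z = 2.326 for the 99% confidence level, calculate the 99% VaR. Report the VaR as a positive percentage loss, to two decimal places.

VaR (as % loss) = −(μ − z·σ) = −(0.83% − 2.326 × 2.34%) = −(-4.61284%) = 4.61284%

4.61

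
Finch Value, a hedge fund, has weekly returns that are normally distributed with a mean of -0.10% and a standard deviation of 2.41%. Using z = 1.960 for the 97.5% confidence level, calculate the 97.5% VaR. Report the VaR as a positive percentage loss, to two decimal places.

4.82

VaR (as % loss) = −(μ − z·σ) = −(-0.10% − 1.960 × 2.41%) = −(-4.8236%) = 4.8236%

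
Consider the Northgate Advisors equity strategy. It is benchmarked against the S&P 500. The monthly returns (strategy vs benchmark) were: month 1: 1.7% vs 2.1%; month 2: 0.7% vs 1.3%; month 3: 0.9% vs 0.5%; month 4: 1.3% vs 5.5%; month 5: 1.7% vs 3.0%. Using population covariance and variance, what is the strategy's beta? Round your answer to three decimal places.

0.105

r̄p = 1.2600%,  r̄m = 2.4800%
Cov = Σ(rp − r̄p)(rm − r̄m) / 5 = 0.3112
Var(rm) = Σ(rm − r̄m)² / 5 = 2.9696
β = Cov / Var = 0.3112 / 2.9696 = 0.1048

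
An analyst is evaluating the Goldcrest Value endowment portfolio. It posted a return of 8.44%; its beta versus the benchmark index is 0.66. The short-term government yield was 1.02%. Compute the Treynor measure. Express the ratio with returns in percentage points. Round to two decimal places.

Treynor = (Rp − Rf) / β = (8.44% − 1.02%) / 0.66 = 7.42 / 0.66 = 11.2424

11.24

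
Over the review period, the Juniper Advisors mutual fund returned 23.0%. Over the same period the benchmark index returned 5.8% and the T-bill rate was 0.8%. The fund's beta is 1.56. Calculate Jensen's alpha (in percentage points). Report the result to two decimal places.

CAPM expected return = Rf + β(Rm − Rf) = 0.8% + 1.56 × (5.8% − 0.8%) = 0.8 + 1.56 × 5.00 = 8.6000%
Jensen's α = Rp − E[R] = 23.0% − 8.6000% = 14.4000

14.40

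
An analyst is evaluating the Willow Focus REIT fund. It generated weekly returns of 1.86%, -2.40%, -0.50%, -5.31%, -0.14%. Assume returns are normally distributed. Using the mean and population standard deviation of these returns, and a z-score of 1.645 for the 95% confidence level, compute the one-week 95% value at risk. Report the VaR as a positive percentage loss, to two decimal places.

Mean return μ = -6.490 / 5 = -1.2980%
Population std dev = √[29.2613 / 5] = 2.4191%
VaR = −(μ − z·σ) = −(-1.2980 − 1.645 × 2.4191) = −(-5.2774) = 5.2774%

5.28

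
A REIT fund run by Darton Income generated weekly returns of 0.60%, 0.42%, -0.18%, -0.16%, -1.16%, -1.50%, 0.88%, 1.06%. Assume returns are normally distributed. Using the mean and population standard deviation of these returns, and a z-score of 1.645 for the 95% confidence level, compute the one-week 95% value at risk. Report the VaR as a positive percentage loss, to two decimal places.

r̄ = (0.6 + 0.42 − 0.18 − 0.16 − 1.16 − 1.5 + 0.88 + 1.06) / 8 = -0.040 / 8 = -0.0050%
Σ(r − r̄)² = 6.0878; population σ = √(6.0878/8) = 0.8723%
VaR = −(r̄ − z·σ) = −(-0.0050 − 1.645 × 0.8723) = −(-1.4399) = 1.4399%

1.44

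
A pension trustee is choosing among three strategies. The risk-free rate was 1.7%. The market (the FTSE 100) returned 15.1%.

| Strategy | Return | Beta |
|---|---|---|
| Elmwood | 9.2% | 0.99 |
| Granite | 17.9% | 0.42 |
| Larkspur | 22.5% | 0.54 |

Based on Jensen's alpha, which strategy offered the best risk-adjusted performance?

Elmwood: α = 9.2% − [1.7% + 0.99 × (15.1% − 1.7%)] = -5.766
Granite: α = 17.9% − [1.7% + 0.42 × (15.1% − 1.7%)] = 10.572
Larkspur: α = 22.5% − [1.7% + 0.54 × (15.1% − 1.7%)] = 13.564
Highest: Larkspur (13.564).

Larkspur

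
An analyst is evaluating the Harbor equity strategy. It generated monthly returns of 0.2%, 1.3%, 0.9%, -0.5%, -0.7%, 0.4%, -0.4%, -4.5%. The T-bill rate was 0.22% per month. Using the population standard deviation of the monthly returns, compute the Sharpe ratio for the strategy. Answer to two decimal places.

-0.38

r̄ = (0.2 + 1.3 + 0.9 − 0.5 − 0.7 + 0.4 − 0.4 − 4.5) / 8 = -0.4125%
Σ(r − r̄)² = 22.4888; population σ = √(22.4888/8) = 1.6766%
Sharpe = (r̄ − rf) / σ = (-0.4125 − 0.22) / 1.6766 = -0.6325 / 1.6766 = -0.3773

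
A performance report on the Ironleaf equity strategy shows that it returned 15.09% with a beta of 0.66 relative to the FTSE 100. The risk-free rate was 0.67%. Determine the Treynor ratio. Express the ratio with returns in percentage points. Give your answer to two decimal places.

21.85

Treynor = (Rp − Rf) / β = (15.09% − 0.67%) / 0.66 = 14.42 / 0.66 = 21.8485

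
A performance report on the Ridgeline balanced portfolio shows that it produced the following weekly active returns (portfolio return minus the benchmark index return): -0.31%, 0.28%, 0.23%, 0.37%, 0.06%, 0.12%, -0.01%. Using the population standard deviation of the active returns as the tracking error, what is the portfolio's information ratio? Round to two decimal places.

0.51

Mean return r̄ = 0.740 / 7 = 0.1057%
Σ(r − r̄)² = 0.3042; population σ = √(0.3042/7) = 0.2085%
IR = r̄ / tracking error = 0.1057 / 0.2085 = 0.5070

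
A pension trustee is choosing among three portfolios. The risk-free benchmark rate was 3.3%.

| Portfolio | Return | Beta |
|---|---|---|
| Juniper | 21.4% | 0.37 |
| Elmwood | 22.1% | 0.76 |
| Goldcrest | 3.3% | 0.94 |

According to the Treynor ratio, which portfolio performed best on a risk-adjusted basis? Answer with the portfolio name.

Juniper

Juniper: Treynor = (21.4% − 3.3%) / 0.37 = 48.919
Elmwood: Treynor = (22.1% − 3.3%) / 0.76 = 24.737
Goldcrest: Treynor = (3.3% − 3.3%) / 0.94 = 0.000
Highest: Juniper (48.919).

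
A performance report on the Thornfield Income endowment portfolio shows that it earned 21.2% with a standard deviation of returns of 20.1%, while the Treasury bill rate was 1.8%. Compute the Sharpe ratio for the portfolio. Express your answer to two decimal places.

0.97

Sharpe = (Rp − Rf) / σp = (21.2% − 1.8%) / 20.1% = 19.40% / 20.1% = 0.9652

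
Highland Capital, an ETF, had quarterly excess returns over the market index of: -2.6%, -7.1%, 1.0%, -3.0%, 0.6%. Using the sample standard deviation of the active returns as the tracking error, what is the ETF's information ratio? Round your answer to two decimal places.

-0.68

Mean return μ = -11.10 / 5 = -2.2200%
Sample std dev = √[42.8880 / 4] = 3.2744%
IR = μ / tracking error = -2.2200 / 3.2744 = -0.6780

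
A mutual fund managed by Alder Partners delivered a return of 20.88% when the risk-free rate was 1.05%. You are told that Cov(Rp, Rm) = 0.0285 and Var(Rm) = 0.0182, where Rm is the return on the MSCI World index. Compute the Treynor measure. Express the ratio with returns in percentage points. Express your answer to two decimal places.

β = Cov / Var = 0.0285 / 0.0182 = 1.5659
Treynor = (Rp − Rf) / β = (20.88% − 1.05%) / 1.5659 = 19.83 / 1.5659 = 12.6636

12.66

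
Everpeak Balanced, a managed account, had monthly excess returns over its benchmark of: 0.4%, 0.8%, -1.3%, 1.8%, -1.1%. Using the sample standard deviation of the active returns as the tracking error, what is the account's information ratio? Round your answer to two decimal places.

Mean return r̄ = 0.60 / 5 = 0.1200%
Σ(r − r̄)² = 6.8680; sample σ = √(6.8680/4) = 1.3103%
IR = r̄ / tracking error = 0.1200 / 1.3103 = 0.0916

0.09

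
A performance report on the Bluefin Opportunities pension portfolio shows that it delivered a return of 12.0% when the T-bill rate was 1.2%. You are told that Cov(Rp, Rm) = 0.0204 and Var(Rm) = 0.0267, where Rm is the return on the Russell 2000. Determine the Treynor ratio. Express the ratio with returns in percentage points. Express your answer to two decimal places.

β = Cov / Var = 0.0204 / 0.0267 = 0.7640
Treynor = (Rp − Rf) / β = (12.0% − 1.2%) / 0.7640 = 10.80 / 0.7640 = 14.1361

14.14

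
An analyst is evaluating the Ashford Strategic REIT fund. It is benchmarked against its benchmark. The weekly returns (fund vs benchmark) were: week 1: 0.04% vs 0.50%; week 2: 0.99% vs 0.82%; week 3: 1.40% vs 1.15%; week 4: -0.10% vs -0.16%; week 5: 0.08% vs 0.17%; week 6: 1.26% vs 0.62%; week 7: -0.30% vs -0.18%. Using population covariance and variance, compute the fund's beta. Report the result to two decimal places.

1.27

r̄p = 0.4814%,  r̄m = 0.4171%
Cov = Σ(rp − r̄p)(rm − r̄m) / 7 = 0.2715
Var(rm) = Σ(rm − r̄m)² / 7 = 0.2140
β = Cov / Var = 0.2715 / 0.2140 = 1.2687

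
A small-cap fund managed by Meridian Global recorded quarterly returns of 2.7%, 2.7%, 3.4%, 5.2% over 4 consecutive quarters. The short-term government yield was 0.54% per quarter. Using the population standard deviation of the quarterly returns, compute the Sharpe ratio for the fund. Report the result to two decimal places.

2.90

Mean return μ = 14.00 / 4 = 3.5000%
Population std dev = √[4.1800 / 4] = 1.0223%
Sharpe = (μ − rf) / σ = (3.5000 − 0.54) / 1.0223 = 2.9600 / 1.0223 = 2.8954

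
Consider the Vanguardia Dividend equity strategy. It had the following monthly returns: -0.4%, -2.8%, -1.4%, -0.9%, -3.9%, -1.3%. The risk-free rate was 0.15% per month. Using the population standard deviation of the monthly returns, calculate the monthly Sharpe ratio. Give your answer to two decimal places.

r̄ = (-0.4 − 2.8 − 1.4 − 0.9 − 3.9 − 1.3) / 6 = -10.70 / 6 = -1.7833%
Σ(r − r̄)² = (-0.4 − (-1.7833))² + (-2.8 − (-1.7833))² + (-1.4 − (-1.7833))² + … = 8.5883
σ = √[8.5883 / 6] = 1.1964%
Sharpe = (r̄ − rf) / σ = (-1.7833 − 0.15) / 1.1964 = -1.9333 / 1.1964 = -1.6159

-1.62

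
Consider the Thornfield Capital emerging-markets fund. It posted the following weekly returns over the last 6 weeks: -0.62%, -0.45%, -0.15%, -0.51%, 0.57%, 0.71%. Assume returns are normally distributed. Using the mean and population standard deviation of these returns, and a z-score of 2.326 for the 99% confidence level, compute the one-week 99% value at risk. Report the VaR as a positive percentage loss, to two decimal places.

Mean return r̄ = -0.450 / 6 = -0.0750%
Σ(r − r̄)² = (-0.62 − (-0.0750))² + (-0.45 − (-0.0750))² + … = 1.6648
σ = √[1.6648 / 6] = 0.5268%
VaR = −(r̄ − z·σ) = −(-0.0750 − 2.326 × 0.5268) = −(-1.3003) = 1.3003%

1.30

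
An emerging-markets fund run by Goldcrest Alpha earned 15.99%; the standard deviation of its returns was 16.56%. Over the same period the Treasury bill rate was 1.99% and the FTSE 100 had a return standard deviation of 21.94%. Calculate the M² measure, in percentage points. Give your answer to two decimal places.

20.54

Sharpe = (Rp − Rf) / σp = (15.99% − 1.99%) / 16.56% = 0.8454
M² = Rf + Sharpe × σm = 1.99% + 0.8454 × 21.94% = 20.5381%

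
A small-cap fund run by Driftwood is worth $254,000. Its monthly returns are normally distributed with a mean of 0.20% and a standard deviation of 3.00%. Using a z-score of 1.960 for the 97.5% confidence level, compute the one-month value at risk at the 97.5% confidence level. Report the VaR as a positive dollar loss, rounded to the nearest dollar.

$14,427

Return at the 97.5% tail: μ − z·σ = 0.20% − 1.960 × 3.00% = 0.2 − 5.8800 = -5.6800%
VaR = −(-5.6800%) × $254,000 = 5.6800% × $254,000 = $14,427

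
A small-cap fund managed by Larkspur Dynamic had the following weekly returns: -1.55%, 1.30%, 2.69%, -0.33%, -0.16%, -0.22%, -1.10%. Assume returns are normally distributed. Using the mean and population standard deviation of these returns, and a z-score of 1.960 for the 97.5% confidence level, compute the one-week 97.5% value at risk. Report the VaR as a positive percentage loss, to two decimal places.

2.55

μ = (-1.55 + 1.3 + 2.69 − 0.33 − 0.16 − 0.22 − 1.1) / 7 = 0.0900%
Population std dev = √[12.6648 / 7] = 1.3451%
VaR = −(μ − z·σ) = −(0.0900 − 1.960 × 1.3451) = −(-2.5464) = 2.5464%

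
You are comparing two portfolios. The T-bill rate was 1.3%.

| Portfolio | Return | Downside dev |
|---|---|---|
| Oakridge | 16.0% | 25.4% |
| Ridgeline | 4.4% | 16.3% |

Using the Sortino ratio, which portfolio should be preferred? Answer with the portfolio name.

Oakridge: Sortino ratio = (16.0% − 1.3%) / 25.4% = 0.579
Ridgeline: Sortino ratio = (4.4% − 1.3%) / 16.3% = 0.190
Highest: Oakridge (0.579).

Oakridge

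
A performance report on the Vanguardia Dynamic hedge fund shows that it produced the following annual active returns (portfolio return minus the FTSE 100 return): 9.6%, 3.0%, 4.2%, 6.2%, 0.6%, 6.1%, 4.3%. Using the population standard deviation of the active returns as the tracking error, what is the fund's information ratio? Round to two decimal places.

r̄ = (9.6 + 3 + 4.2 + 6.2 + 0.6 + 6.1 + 4.3) / 7 = 4.8571%
Σ(r − r̄)² = (9.6 − 4.8571)² + (3 − 4.8571)² + (4.2 − 4.8571)² + … = 48.1571
population σ = √(48.1571 / 7) = √6.8796 = 2.6229%
IR = r̄ / tracking error = 4.8571 / 2.6229 = 1.8518

1.85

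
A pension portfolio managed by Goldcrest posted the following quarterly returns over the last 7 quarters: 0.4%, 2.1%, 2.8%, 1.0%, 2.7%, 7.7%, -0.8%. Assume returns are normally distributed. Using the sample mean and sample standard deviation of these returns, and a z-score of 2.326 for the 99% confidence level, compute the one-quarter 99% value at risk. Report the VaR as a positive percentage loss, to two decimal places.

μ = (0.4 + 2.1 + 2.8 + 1 + 2.7 + 7.7 − 0.8) / 7 = 2.2714%
Sample σ = √[Σ(r − μ)² / 6] = √[44.5143 / 6] = √7.4191 = 2.7238%
VaR = −(μ − z·σ) = −(2.2714 − 2.326 × 2.7238) = −(-4.0642) = 4.0642%

4.06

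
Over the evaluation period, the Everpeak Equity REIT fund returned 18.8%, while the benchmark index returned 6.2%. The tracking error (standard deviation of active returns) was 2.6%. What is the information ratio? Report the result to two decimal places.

IR = (Rp − Rb) / TE = (18.8% − 6.2%) / 2.6% = 12.60% / 2.6% = 4.8462

4.85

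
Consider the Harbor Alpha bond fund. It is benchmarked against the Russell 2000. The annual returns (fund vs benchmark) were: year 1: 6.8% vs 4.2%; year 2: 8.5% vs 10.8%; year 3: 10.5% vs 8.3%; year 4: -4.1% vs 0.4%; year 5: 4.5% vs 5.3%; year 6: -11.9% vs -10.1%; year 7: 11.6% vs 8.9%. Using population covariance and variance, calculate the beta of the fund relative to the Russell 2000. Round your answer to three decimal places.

1.159

r̄p = 3.7000%,  r̄m = 3.9714%
Cov = Σ(rp − r̄p)(rm − r̄m) / 7 = 50.0414
Var(rm) = Σ(rm − r̄m)² / 7 = 43.1763
β = Cov / Var = 50.0414 / 43.1763 = 1.1590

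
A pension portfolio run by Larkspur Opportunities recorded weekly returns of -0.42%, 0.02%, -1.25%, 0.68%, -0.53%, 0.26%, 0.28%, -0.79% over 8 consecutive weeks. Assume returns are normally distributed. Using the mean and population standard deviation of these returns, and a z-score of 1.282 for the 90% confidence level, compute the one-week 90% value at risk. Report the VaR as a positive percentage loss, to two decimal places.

0.99

r̄ = (-0.42 + 0.02 − 1.25 + 0.68 − 0.53 + 0.26 + 0.28 − 0.79) / 8 = -0.2188%
Σ(r − r̄)² = (-0.42 − (-0.2188))² + (0.02 − (-0.2188))² + … = 2.8699
population σ = √(2.8699 / 8) = √0.3587 = 0.5989%
VaR = −(r̄ − z·σ) = −(-0.2188 − 1.282 × 0.5989) = −(-0.9866) = 0.9866%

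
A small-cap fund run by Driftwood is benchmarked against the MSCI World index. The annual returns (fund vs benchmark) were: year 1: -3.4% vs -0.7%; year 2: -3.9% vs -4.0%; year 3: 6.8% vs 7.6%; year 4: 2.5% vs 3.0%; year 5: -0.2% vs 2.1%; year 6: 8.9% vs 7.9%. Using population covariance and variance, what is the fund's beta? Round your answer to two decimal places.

1.10

r̄p = 1.7833%,  r̄m = 2.6500%
Cov = Σ(rp − r̄p)(rm − r̄m) / 6 = 19.7825
Var(rm) = Σ(rm − r̄m)² / 6 = 17.9892
β = Cov / Var = 19.7825 / 17.9892 = 1.0997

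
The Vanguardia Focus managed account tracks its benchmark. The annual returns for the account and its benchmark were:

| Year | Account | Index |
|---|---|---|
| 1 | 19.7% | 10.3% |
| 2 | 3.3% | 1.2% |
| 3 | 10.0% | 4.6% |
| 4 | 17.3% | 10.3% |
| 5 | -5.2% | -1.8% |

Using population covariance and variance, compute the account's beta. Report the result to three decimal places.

r̄p = 9.0200%,  r̄m = 4.9200%
Cov = Σ(rp − r̄p)(rm − r̄m) / 5 = 43.7056
Var(rm) = Σ(rm − r̄m)² / 5 = 23.3976
β = Cov / Var = 43.7056 / 23.3976 = 1.8680

1.868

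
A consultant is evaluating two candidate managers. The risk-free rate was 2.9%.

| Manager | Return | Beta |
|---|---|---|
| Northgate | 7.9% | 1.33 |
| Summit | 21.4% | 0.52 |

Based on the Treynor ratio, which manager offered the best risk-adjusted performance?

Northgate: Treynor = (7.9% − 2.9%) / 1.33 = 3.759
Summit: Treynor = (21.4% − 2.9%) / 0.52 = 35.577
Highest: Summit (35.577).

Summit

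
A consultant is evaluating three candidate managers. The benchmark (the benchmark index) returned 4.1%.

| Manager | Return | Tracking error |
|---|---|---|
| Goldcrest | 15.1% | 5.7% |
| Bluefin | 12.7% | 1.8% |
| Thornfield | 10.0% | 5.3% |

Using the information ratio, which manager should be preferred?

Goldcrest: IR = (15.1% − 4.1%) / 5.7% = 1.930
Bluefin: IR = (12.7% − 4.1%) / 1.8% = 4.778
Thornfield: IR = (10.0% − 4.1%) / 5.3% = 1.113
Highest: Bluefin (4.778).

Bluefin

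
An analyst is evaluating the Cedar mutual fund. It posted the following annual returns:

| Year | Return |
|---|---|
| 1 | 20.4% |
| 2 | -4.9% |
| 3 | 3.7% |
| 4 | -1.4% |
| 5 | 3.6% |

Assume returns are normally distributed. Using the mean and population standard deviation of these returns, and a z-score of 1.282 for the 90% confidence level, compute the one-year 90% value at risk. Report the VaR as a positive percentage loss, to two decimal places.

6.85

r̄ = (20.4 − 4.9 + 3.7 − 1.4 + 3.6) / 5 = 4.2800%
Population std dev = √[377.1880 / 5] = 8.6855%
VaR = −(r̄ − z·σ) = −(4.2800 − 1.282 × 8.6855) = −(-6.8548) = 6.8548%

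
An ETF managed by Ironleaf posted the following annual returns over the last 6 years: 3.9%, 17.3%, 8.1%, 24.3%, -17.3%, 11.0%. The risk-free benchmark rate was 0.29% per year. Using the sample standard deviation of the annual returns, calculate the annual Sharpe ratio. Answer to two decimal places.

r̄ = (3.9 + 17.3 + 8.1 + 24.3 − 17.3 + 11) / 6 = 7.8833%
Σ(r − r̄)² = (3.9 − 7.8833)² + (17.3 − 7.8833)² + … = 1018.0083
sample σ = √(1018.0083 / 5) = √203.6017 = 14.2689%
Sharpe = (r̄ − rf) / σ = (7.8833 − 0.29) / 14.2689 = 7.5933 / 14.2689 = 0.5322

0.53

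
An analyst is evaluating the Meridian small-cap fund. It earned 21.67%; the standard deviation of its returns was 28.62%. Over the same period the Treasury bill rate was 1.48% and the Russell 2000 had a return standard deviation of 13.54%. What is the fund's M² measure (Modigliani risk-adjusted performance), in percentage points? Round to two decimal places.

11.03

Sharpe = (Rp − Rf) / σp = (21.67% − 1.48%) / 28.62% = 0.7055
M² = Rf + Sharpe × σm = 1.48% + 0.7055 × 13.54% = 11.0325%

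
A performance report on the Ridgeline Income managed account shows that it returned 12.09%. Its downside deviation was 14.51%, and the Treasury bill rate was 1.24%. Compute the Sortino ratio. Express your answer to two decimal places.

Sortino = (Rp − Rf) / σd = (12.09% − 1.24%) / 14.51% = 10.85% / 14.51% = 0.7478

0.75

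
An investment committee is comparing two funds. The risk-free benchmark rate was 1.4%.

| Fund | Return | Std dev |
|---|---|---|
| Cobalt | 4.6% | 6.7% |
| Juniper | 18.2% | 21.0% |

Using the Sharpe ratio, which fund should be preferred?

Juniper

Cobalt: Sharpe ratio = (4.6% − 1.4%) / 6.7% = 0.478
Juniper: Sharpe ratio = (18.2% − 1.4%) / 21.0% = 0.800
Highest: Juniper (0.800).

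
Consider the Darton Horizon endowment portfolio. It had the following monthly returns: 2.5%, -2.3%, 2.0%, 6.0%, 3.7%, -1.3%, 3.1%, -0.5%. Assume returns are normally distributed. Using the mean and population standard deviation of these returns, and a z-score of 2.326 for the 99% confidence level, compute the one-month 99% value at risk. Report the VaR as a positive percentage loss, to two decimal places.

μ = (2.5 − 2.3 + 2 + 6 + 3.7 − 1.3 + 3.1 − 0.5) / 8 = 13.20 / 8 = 1.6500%
Population σ = √[Σ(r − μ)² / 8] = √[55.0000 / 8] = √6.8750 = 2.6220%
VaR = −(μ − z·σ) = −(1.6500 − 2.326 × 2.6220) = −(-4.4488) = 4.4488%

4.45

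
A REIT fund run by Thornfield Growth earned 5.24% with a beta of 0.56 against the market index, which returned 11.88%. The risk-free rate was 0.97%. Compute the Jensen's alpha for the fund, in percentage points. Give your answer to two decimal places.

-1.84

CAPM expected return = Rf + β(Rm − Rf) = 0.97% + 0.56 × (11.88% − 0.97%) = 0.97 + 0.56 × 10.91 = 7.0796%
Jensen's α = Rp − E[R] = 5.24% − 7.0796% = -1.8396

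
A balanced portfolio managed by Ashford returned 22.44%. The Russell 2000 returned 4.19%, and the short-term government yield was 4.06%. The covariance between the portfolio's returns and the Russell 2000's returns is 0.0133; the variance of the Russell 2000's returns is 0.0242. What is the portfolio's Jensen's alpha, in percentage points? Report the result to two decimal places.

β = Cov / Var = 0.0133 / 0.0242 = 0.5496
E[R] = Rf + β(Rm − Rf) = 4.06% + 0.5496 × (4.19% − 4.06%) = 4.1314%
α = Rp − E[R] = 22.44% − 4.1314% = 18.3086

18.31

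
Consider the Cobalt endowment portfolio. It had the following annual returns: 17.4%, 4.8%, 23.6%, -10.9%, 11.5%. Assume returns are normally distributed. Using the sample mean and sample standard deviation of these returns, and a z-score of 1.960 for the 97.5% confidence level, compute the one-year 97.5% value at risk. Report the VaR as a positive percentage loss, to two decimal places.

16.71

Mean return r̄ = 46.40 / 5 = 9.2800%
Sample std dev = √[703.2280 / 4] = 13.2592%
VaR = −(r̄ − z·σ) = −(9.2800 − 1.960 × 13.2592) = −(-16.7080) = 16.7080%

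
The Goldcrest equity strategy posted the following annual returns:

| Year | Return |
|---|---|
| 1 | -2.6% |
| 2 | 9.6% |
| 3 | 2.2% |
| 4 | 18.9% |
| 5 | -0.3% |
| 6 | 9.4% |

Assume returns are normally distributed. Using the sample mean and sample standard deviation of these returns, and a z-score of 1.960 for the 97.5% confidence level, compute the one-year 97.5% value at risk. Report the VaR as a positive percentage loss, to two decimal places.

9.45

Mean return μ = 37.20 / 6 = 6.2000%
Sample σ = √[Σ(r − μ)² / 5] = √[318.7800 / 5] = √63.7560 = 7.9847%
VaR = −(μ − z·σ) = −(6.2000 − 1.960 × 7.9847) = −(-9.4500) = 9.4500%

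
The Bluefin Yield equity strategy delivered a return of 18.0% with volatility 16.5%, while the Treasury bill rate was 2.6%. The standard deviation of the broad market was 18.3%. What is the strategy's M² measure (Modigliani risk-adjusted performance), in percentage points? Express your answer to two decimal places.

Sharpe = (Rp − Rf) / σp = (18.0% − 2.6%) / 16.5% = 0.9333
M² = Rf + Sharpe × σm = 2.6% + 0.9333 × 18.3% = 19.6794%

19.68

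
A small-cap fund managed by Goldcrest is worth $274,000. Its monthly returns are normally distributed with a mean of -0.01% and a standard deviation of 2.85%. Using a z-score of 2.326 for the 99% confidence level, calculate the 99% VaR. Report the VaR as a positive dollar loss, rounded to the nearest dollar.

Return at the 99% tail: μ − z·σ = -0.01% − 2.326 × 2.85% = -0.01 − 6.6291 = -6.6391%
VaR = −(-6.6391%) × $274,000 = 6.6391% × $274,000 = $18,191

$18,191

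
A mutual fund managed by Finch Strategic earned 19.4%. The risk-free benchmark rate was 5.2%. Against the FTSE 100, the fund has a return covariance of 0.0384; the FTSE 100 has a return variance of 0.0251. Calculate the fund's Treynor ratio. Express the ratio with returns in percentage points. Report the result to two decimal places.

9.28

β = Cov / Var = 0.0384 / 0.0251 = 1.5299
Treynor = (Rp − Rf) / β = (19.4% − 5.2%) / 1.5299 = 14.20 / 1.5299 = 9.2817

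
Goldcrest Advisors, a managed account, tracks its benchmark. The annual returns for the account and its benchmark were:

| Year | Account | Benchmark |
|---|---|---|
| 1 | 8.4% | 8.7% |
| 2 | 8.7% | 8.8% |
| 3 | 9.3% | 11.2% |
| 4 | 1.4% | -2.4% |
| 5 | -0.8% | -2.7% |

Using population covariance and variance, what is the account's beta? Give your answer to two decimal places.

r̄p = 5.4000%,  r̄m = 4.7200%
Cov = Σ(rp − r̄p)(rm − r̄m) / 5 = 25.0320
Var(rm) = Σ(rm − r̄m)² / 5 = 36.0456
β = Cov / Var = 25.0320 / 36.0456 = 0.6945

0.69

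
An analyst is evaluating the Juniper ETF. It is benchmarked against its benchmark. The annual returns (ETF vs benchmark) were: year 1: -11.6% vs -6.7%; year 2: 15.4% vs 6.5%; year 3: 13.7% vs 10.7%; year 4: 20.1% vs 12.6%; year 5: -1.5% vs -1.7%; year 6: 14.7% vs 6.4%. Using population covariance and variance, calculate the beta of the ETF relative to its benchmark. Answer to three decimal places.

1.594

r̄p = 8.4667%,  r̄m = 4.6333%
Cov = Σ(rp − r̄p)(rm − r̄m) / 6 = 73.1544
Var(rm) = Σ(rm − r̄m)² / 6 = 45.9056
β = Cov / Var = 73.1544 / 45.9056 = 1.5936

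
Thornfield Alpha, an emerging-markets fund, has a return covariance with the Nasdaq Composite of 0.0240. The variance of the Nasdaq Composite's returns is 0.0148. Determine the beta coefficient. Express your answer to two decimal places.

1.62

β = Cov(Rp, Rm) / Var(Rm) = 0.0240 / 0.0148 = 1.6216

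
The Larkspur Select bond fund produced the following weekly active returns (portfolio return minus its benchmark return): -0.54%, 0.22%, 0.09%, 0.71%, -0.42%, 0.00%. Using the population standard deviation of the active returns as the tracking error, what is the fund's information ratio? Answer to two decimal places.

μ = (-0.54 + 0.22 + 0.09 + 0.71 − 0.42 + 0) / 6 = 0.060 / 6 = 0.0100%
Σ(r − μ)² = (-0.54 − 0.0100)² + (0.22 − 0.0100)² + … = 1.0280
σ = √[1.0280 / 6] = 0.4139%
IR = μ / tracking error = 0.0100 / 0.4139 = 0.0242

0.02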